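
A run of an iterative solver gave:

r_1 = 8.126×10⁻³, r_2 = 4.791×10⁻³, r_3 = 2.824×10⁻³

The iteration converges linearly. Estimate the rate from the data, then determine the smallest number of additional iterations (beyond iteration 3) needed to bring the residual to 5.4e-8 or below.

21

Rate ρ ≈ r_3/r_2 = 2.824×10⁻³/4.791×10⁻³ = 0.5894.
After j more steps, r_{3+j} ≈ 2.824×10⁻³·ρ^j; need ρ^j ≤ 5.4e-8/2.824×10⁻³ = 1.91218e-05.
j ≥ ln(1.91218e-05)/ln(0.5894) = -10.8647/-0.52865 = 20.552.
So 21 more iterations are needed.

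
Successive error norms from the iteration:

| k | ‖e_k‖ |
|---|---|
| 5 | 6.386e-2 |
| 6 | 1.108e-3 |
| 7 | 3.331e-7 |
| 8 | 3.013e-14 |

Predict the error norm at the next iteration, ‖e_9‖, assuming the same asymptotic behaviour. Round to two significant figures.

2.5e-28

First estimate the order: p ≈ ln(‖e_8‖/‖e_7‖) / ln(‖e_7‖/‖e_6‖) = ln(3.013e-14/3.331e-7)/ln(3.331e-7/1.108e-3) = ln(9.04533e-08)/ln(0.000300632) ≈ 1.9999.
Then ‖e_9‖ ≈ ‖e_8‖·(‖e_8‖/‖e_7‖)^p = 3.013e-14·(9.04533e-08)^1.9999 = 3.013e-14·8.19508e-15 ≈ 2.469e-28.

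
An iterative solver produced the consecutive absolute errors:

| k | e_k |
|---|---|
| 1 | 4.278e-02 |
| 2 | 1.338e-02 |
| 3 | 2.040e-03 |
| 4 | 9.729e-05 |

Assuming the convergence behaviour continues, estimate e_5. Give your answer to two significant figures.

7.1e-7

First estimate the order: p ≈ ln(e_4/e_3) / ln(e_3/e_2) = ln(9.729e-05/2.040e-03)/ln(2.040e-03/1.338e-02) = ln(0.0476912)/ln(0.152466) ≈ 1.6179.
Then e_5 ≈ e_4·(e_4/e_3)^p = 9.729e-05·(0.0476912)^1.6179 = 9.729e-05·0.00727521 ≈ 7.078e-07.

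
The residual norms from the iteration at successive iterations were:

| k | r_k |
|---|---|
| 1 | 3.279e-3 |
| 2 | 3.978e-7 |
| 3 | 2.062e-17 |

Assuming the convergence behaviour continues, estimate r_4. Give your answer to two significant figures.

2.0e-44

First estimate the order: p ≈ ln(r_3/r_2) / ln(r_2/r_1) = ln(2.062e-17/3.978e-7)/ln(3.978e-7/3.279e-3) = ln(5.18351e-11)/ln(0.000121317) ≈ 2.6264.
Then r_4 ≈ r_3·(r_3/r_2)^p = 2.062e-17·(5.18351e-11)^2.6264 = 2.062e-17·9.69367e-28 ≈ 1.999e-44.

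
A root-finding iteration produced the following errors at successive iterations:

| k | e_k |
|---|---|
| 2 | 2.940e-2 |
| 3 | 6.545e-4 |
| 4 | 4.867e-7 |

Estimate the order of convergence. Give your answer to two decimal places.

p ≈ ln(e_4/e_3) / ln(e_3/e_2)
  = ln(4.867e-7/6.545e-4) / ln(6.545e-4/2.940e-2)
  = ln(0.000743621) / ln(0.0222619)
  = -7.20398 / -3.80488 ≈ 1.89335

1.89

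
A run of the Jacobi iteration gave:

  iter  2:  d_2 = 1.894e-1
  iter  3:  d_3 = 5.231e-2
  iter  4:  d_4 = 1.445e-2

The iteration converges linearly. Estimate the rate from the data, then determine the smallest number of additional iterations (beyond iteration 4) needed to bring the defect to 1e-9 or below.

Rate ρ ≈ d_4/d_3 = 1.445e-2/5.231e-2 = 0.2762.
After j more steps, d_{4+j} ≈ 1.445e-2·ρ^j; need ρ^j ≤ 1e-9/1.445e-2 = 6.92042e-08.
j ≥ ln(6.92042e-08)/ln(0.2762) = -16.4862/-1.28663 = 12.813.
So 13 more iterations are needed.

13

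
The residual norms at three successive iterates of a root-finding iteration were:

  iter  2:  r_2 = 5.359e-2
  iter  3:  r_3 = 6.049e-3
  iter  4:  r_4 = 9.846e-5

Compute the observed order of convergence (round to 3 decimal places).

p ≈ ln(r_4/r_3) / ln(r_3/r_2)
  = ln(9.846e-5/6.049e-3) / ln(6.049e-3/5.359e-2)
  = ln(0.0162771) / ln(0.112876)
  = -4.117996 / -2.181465 ≈ 1.887720

1.888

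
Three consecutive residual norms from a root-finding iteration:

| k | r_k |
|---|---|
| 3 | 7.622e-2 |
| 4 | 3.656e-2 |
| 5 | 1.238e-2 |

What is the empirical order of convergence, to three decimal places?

1.474

p ≈ ln(r_5/r_4) / ln(r_4/r_3)
  = ln(1.238e-2/3.656e-2) / ln(3.656e-2/7.622e-2)
  = ln(0.338621) / ln(0.479664)
  = -1.082874 / -0.734669 ≈ 1.473962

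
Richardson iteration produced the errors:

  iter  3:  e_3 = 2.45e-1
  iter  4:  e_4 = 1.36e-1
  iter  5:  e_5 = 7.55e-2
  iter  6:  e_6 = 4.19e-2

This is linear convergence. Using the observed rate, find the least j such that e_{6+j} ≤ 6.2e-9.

Rate ρ ≈ e_6/e_5 = 4.19e-2/7.55e-2 = 0.5550.
After j more steps, e_{6+j} ≈ 4.19e-2·ρ^j; need ρ^j ≤ 6.2e-9/4.19e-2 = 1.47971e-07.
j ≥ ln(1.47971e-07)/ln(0.5550) = -15.7262/-0.58879 = 26.709.
So 27 more iterations are needed.

27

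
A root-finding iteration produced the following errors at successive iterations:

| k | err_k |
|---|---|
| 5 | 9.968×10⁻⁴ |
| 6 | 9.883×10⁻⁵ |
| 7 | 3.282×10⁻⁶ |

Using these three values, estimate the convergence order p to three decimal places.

1.473

p ≈ ln(err_7/err_6) / ln(err_6/err_5)
  = ln(3.282×10⁻⁶/9.883×10⁻⁵) / ln(9.883×10⁻⁵/9.968×10⁻⁴)
  = ln(0.0332085) / ln(0.0991473)
  = -3.404949 / -2.311149 ≈ 1.473271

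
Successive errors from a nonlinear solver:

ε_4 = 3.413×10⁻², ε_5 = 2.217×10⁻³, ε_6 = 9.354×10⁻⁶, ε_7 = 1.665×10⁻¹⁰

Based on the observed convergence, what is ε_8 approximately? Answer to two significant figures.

First estimate the order: p ≈ ln(ε_7/ε_6) / ln(ε_6/ε_5) = ln(1.665×10⁻¹⁰/9.354×10⁻⁶)/ln(9.354×10⁻⁶/2.217×10⁻³) = ln(1.77999e-05)/ln(0.00421922) ≈ 2.0000.
Then ε_8 ≈ ε_7·(ε_7/ε_6)^p = 1.665×10⁻¹⁰·(1.77999e-05)^2.0000 = 1.665×10⁻¹⁰·3.16836e-10 ≈ 5.275e-20.

5.3e-20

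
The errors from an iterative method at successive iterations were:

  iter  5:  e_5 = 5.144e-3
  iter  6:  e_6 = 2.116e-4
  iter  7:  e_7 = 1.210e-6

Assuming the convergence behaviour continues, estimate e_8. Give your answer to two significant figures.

First estimate the order: p ≈ ln(e_7/e_6) / ln(e_6/e_5) = ln(1.210e-6/2.116e-4)/ln(2.116e-4/5.144e-3) = ln(0.00571834)/ln(0.0411353) ≈ 1.6184.
Then e_8 ≈ e_7·(e_7/e_6)^p = 1.210e-6·(0.00571834)^1.6184 = 1.210e-6·0.00023462 ≈ 2.839e-10.

2.8e-10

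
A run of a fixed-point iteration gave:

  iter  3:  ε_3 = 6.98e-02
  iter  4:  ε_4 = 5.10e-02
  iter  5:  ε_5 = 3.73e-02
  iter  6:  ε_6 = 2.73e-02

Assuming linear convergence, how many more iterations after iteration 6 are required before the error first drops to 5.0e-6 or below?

Rate ρ ≈ ε_6/ε_5 = 2.73e-02/3.73e-02 = 0.7319.
After j more steps, ε_{6+j} ≈ 2.73e-02·ρ^j; need ρ^j ≤ 5.0e-6/2.73e-02 = 0.00018315.
j ≥ ln(0.00018315)/ln(0.7319) = -8.6052/-0.31211 = 27.571.
So 28 more iterations are needed.

28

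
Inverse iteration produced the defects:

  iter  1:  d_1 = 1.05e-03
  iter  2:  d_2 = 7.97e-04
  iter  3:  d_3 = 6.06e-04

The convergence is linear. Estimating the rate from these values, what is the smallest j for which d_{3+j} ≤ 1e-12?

74

Rate ρ ≈ d_3/d_2 = 6.06e-04/7.97e-04 = 0.7604.
After j more steps, d_{3+j} ≈ 6.06e-04·ρ^j; need ρ^j ≤ 1e-12/6.06e-04 = 1.65017e-09.
j ≥ ln(1.65017e-09)/ln(0.7604) = -20.2224/-0.27391 = 73.829.
So 74 more iterations are needed.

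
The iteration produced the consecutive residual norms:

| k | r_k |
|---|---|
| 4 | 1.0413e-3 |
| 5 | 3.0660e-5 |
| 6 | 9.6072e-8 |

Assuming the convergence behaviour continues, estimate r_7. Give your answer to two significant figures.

7.7e-12

First estimate the order: p ≈ ln(r_6/r_5) / ln(r_5/r_4) = ln(9.6072e-8/3.0660e-5)/ln(3.0660e-5/1.0413e-3) = ln(0.00313346)/ln(0.029444) ≈ 1.6355.
Then r_7 ≈ r_6·(r_6/r_5)^p = 9.6072e-8·(0.00313346)^1.6355 = 9.6072e-8·8.03059e-05 ≈ 7.715e-12.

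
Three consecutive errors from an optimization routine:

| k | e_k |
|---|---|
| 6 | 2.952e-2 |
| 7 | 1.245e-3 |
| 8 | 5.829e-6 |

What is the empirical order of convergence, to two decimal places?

1.69

p ≈ ln(e_8/e_7) / ln(e_7/e_6)
  = ln(5.829e-6/1.245e-3) / ln(1.245e-3/2.952e-2)
  = ln(0.00468193) / ln(0.0421748)
  = -5.36404 / -3.16593 ≈ 1.69430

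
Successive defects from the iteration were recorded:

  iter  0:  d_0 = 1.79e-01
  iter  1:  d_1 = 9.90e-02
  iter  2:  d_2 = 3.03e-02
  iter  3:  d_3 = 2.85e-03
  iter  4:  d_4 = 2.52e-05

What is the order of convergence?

Consecutive ratios: d_4/d_3 = 2.52e-05/2.85e-03 = 0.00884211, d_3/d_2 = 2.85e-03/3.03e-02 = 0.0940594.
p ≈ ln(0.00884211)/ln(0.0940594) = -4.7282/-2.3638 ≈ 2.00.
So the convergence is quadratic (order 2).

2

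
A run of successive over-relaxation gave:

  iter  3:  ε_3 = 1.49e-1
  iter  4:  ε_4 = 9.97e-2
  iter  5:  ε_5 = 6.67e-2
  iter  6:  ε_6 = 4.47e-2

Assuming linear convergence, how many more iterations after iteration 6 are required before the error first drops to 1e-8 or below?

Rate ρ ≈ ε_6/ε_5 = 4.47e-2/6.67e-2 = 0.6702.
After j more steps, ε_{6+j} ≈ 4.47e-2·ρ^j; need ρ^j ≤ 1e-8/4.47e-2 = 2.23714e-07.
j ≥ ln(2.23714e-07)/ln(0.6702) = -15.3129/-0.40018 = 38.265.
So 39 more iterations are needed.

39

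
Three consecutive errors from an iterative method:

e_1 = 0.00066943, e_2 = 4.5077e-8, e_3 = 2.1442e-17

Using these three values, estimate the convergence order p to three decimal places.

p ≈ ln(e_3/e_2) / ln(e_2/e_1)
  = ln(2.1442e-17/4.5077e-8) / ln(4.5077e-8/0.00066943)
  = ln(4.75675e-10) / ln(6.73364e-05)
  = -21.466286 / -9.605810 ≈ 2.234719

2.235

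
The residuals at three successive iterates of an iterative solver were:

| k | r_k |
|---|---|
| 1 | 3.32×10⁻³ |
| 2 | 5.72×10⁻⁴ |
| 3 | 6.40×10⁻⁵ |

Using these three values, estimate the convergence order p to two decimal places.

p ≈ ln(r_3/r_2) / ln(r_2/r_1)
  = ln(6.40×10⁻⁵/5.72×10⁻⁴) / ln(5.72×10⁻⁴/3.32×10⁻³)
  = ln(0.111888) / ln(0.172289)
  = -2.19026 / -1.75858 ≈ 1.24547

1.25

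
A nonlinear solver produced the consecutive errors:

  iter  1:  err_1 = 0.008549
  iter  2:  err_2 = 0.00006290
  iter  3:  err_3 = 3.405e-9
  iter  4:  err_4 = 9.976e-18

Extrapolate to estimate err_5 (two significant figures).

8.6e-35

First estimate the order: p ≈ ln(err_4/err_3) / ln(err_3/err_2) = ln(9.976e-18/3.405e-9)/ln(3.405e-9/0.00006290) = ln(2.92981e-09)/ln(5.41335e-05) ≈ 2.0000.
Then err_5 ≈ err_4·(err_4/err_3)^p = 9.976e-18·(2.92981e-09)^2.0000 = 9.976e-18·8.58379e-18 ≈ 8.563e-35.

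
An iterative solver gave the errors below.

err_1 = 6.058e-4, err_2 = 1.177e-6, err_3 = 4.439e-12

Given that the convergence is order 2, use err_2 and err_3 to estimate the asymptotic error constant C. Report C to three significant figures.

C ≈ err_3 / err_2^2
  = 4.439e-12 / (1.177e-6)^2
  = 4.439e-12 / 1.38533e-12 ≈ 3.2043

3.20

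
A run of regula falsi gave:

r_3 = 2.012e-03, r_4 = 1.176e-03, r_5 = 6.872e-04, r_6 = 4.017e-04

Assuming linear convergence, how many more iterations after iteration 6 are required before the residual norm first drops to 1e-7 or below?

Rate ρ ≈ r_6/r_5 = 4.017e-04/6.872e-04 = 0.5845.
After j more steps, r_{6+j} ≈ 4.017e-04·ρ^j; need ρ^j ≤ 1e-7/4.017e-04 = 0.000248942.
j ≥ ln(0.000248942)/ln(0.5845) = -8.2983/-0.53700 = 15.453.
So 16 more iterations are needed.

16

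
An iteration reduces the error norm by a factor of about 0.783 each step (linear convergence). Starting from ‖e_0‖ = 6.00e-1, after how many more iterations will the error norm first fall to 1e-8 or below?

74

After k steps, ‖e_k‖ ≈ 6.00e-1·0.783^k.
Need 0.783^k ≤ 1e-8/6.00e-1 = 1.66667e-08.
k ≥ ln(1.66667e-08)/ln(0.783) = -17.9099/-0.24462 = 73.215.
Smallest integer k = 74.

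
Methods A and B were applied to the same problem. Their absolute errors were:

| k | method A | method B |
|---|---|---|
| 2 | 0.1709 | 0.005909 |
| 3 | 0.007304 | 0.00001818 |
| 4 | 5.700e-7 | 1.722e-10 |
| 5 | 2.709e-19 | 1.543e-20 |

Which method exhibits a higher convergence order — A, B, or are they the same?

Method A: p ≈ ln(2.709e-19/5.700e-7)/ln(5.700e-7/0.007304) ≈ 3.00.
Method B: p ≈ ln(1.543e-20/1.722e-10)/ln(1.722e-10/0.00001818) ≈ 2.00.
Method A has the higher order (≈3.0 vs ≈2.0).

A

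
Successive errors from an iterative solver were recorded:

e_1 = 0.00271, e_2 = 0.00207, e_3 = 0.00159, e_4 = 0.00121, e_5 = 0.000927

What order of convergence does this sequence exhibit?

1

Consecutive ratios: e_5/e_4 = 0.000927/0.00121 = 0.766116, e_4/e_3 = 0.00121/0.00159 = 0.761006.
p ≈ ln(0.766116)/ln(0.761006) = -0.2664/-0.2731 ≈ 0.98.
So the convergence is linear (order 1).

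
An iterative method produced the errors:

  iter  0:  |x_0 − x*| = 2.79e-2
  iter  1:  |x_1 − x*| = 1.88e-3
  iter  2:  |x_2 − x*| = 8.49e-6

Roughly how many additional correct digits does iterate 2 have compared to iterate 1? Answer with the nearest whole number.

Digits gained ≈ log₁₀(|x_1 − x*|/|x_2 − x*|) = log₁₀(1.88e-3/8.49e-6) = log₁₀(221.437) ≈ 2.345.

2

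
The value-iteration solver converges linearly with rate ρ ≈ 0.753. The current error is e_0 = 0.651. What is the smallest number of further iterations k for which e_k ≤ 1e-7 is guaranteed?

56

After k steps, e_k ≈ 0.651·0.753^k.
Need 0.753^k ≤ 1e-7/0.651 = 1.5361e-07.
k ≥ ln(1.5361e-07)/ln(0.753) = -15.6888/-0.28369 = 55.303.
Smallest integer k = 56.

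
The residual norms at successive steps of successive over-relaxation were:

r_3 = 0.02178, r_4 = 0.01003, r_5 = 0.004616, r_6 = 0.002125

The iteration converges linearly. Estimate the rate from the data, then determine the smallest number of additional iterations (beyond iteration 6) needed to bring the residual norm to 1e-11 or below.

Rate ρ ≈ r_6/r_5 = 0.002125/0.004616 = 0.4604.
After j more steps, r_{6+j} ≈ 0.002125·ρ^j; need ρ^j ≤ 1e-11/0.002125 = 4.70588e-09.
j ≥ ln(4.70588e-09)/ln(0.4604) = -19.1745/-0.77566 = 24.720.
So 25 more iterations are needed.

25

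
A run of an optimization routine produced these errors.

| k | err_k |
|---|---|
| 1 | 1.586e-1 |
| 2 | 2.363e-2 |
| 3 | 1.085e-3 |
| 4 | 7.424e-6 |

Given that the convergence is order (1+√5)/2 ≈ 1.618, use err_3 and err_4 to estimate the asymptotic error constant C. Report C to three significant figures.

C ≈ err_4 / err_3^1.618
  = 7.424e-6 / (1.085e-3)^1.618
  = 7.424e-6 / 1.59708e-05 ≈ 0.46485

0.465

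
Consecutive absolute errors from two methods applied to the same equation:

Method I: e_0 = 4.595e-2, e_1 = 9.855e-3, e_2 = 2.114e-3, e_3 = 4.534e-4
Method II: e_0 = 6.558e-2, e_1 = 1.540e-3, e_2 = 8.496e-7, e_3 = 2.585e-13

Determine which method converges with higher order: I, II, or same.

II

Method I: p ≈ ln(4.534e-4/2.114e-3)/ln(2.114e-3/9.855e-3) ≈ 1.00.
Method II: p ≈ ln(2.585e-13/8.496e-7)/ln(8.496e-7/1.540e-3) ≈ 2.00.
Method II has the higher order (≈2.0 vs ≈1.0).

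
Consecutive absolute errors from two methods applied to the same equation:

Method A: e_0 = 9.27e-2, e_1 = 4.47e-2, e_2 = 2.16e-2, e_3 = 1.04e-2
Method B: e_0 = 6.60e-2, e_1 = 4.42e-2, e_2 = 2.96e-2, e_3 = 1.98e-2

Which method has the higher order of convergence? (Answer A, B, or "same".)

Method A: p ≈ ln(1.04e-2/2.16e-2)/ln(2.16e-2/4.47e-2) ≈ 1.00.
Method B: p ≈ ln(1.98e-2/2.96e-2)/ln(2.96e-2/4.42e-2) ≈ 1.00.
Both orders ≈ 1.0 — effectively the same.

same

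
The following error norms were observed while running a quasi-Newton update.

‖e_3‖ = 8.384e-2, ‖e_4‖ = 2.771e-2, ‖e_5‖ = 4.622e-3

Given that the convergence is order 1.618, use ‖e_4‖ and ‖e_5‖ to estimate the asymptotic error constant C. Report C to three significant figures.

C ≈ ‖e_5‖ / ‖e_4‖^1.618
  = 4.622e-3 / (2.771e-2)^1.618
  = 4.622e-3 / 0.00302124 ≈ 1.5298

1.53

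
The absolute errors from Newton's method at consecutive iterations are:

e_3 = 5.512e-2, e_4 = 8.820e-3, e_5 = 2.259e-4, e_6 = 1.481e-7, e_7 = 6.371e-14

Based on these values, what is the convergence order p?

Consecutive ratios: e_7/e_6 = 6.371e-14/1.481e-7 = 4.30182e-07, e_6/e_5 = 1.481e-7/2.259e-4 = 0.0006556.
p ≈ ln(4.30182e-07)/ln(0.0006556) = -14.6591/-7.3300 ≈ 2.00.
So the convergence is quadratic (order 2).

2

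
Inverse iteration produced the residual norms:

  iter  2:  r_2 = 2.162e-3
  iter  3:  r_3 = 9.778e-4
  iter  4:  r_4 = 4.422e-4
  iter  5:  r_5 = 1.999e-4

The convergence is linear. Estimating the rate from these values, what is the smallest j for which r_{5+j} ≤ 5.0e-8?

Rate ρ ≈ r_5/r_4 = 1.999e-4/4.422e-4 = 0.4521.
After j more steps, r_{5+j} ≈ 1.999e-4·ρ^j; need ρ^j ≤ 5.0e-8/1.999e-4 = 0.000250125.
j ≥ ln(0.000250125)/ln(0.4521) = -8.2935/-0.79385 = 10.447.
So 11 more iterations are needed.

11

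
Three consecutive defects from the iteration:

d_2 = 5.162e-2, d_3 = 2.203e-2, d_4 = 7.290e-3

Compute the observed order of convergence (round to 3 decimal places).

1.299

p ≈ ln(d_4/d_3) / ln(d_3/d_2)
  = ln(7.290e-3/2.203e-2) / ln(2.203e-2/5.162e-2)
  = ln(0.330912) / ln(0.426773)
  = -1.105903 / -0.851503 ≈ 1.298766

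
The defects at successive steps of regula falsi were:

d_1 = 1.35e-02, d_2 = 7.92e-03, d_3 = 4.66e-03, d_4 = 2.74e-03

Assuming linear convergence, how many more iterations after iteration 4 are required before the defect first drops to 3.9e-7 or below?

Rate ρ ≈ d_4/d_3 = 2.74e-03/4.66e-03 = 0.5880.
After j more steps, d_{4+j} ≈ 2.74e-03·ρ^j; need ρ^j ≤ 3.9e-7/2.74e-03 = 0.000142336.
j ≥ ln(0.000142336)/ln(0.5880) = -8.8573/-0.53103 = 16.679.
So 17 more iterations are needed.

17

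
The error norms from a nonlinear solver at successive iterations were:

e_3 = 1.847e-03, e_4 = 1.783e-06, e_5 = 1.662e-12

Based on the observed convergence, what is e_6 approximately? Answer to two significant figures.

1.4e-24

First estimate the order: p ≈ ln(e_5/e_4) / ln(e_4/e_3) = ln(1.662e-12/1.783e-06)/ln(1.783e-06/1.847e-03) = ln(9.32137e-07)/ln(0.000965349) ≈ 2.0000.
Then e_6 ≈ e_5·(e_5/e_4)^p = 1.662e-12·(9.32137e-07)^2.0000 = 1.662e-12·8.68879e-13 ≈ 1.444e-24.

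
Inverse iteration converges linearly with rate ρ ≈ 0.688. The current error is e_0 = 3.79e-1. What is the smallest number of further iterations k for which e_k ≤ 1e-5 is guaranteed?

29

After k steps, e_k ≈ 3.79e-1·0.688^k.
Need 0.688^k ≤ 1e-5/3.79e-1 = 2.63852e-05.
k ≥ ln(2.63852e-05)/ln(0.688) = -10.5427/-0.37397 = 28.191.
Smallest integer k = 29.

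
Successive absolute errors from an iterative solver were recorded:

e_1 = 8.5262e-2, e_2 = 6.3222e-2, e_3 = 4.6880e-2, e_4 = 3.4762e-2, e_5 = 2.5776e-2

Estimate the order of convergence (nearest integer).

1

Consecutive ratios: e_5/e_4 = 2.5776e-2/3.4762e-2 = 0.741499, e_4/e_3 = 3.4762e-2/4.6880e-2 = 0.74151.
p ≈ ln(0.741499)/ln(0.74151) = -0.2991/-0.2991 ≈ 1.00.
So the convergence is linear (order 1).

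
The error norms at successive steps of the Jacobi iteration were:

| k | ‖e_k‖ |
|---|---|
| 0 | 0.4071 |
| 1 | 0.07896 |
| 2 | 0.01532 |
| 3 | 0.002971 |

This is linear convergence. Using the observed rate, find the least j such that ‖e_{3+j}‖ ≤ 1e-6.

Rate ρ ≈ ‖e_3‖/‖e_2‖ = 0.002971/0.01532 = 0.1939.
After j more steps, ‖e_{3+j}‖ ≈ 0.002971·ρ^j; need ρ^j ≤ 1e-6/0.002971 = 0.000336587.
j ≥ ln(0.000336587)/ln(0.1939) = -7.9967/-1.64041 = 4.875.
So 5 more iterations are needed.

5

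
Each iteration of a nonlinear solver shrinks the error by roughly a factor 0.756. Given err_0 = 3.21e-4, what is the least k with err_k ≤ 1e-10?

After k steps, err_k ≈ 3.21e-4·0.756^k.
Need 0.756^k ≤ 1e-10/3.21e-4 = 3.11526e-07.
k ≥ ln(3.11526e-07)/ln(0.756) = -14.9818/-0.27971 = 53.562.
Smallest integer k = 54.

54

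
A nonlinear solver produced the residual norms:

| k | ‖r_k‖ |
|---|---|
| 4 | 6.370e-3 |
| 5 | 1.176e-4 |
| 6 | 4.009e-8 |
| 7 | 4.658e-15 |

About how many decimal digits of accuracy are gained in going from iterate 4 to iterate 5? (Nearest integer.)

Digits gained ≈ log₁₀(‖r_4‖/‖r_5‖) = log₁₀(6.370e-3/1.176e-4) = log₁₀(54.1667) ≈ 1.734.

2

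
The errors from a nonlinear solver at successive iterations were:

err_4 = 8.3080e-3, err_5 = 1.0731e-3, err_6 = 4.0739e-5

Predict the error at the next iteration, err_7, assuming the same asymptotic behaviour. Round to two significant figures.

First estimate the order: p ≈ ln(err_6/err_5) / ln(err_5/err_4) = ln(4.0739e-5/1.0731e-3)/ln(1.0731e-3/8.3080e-3) = ln(0.0379638)/ln(0.129165) ≈ 1.5983.
Then err_7 ≈ err_6·(err_6/err_5)^p = 4.0739e-5·(0.0379638)^1.5983 = 4.0739e-5·0.00536298 ≈ 2.185e-07.

2.2e-7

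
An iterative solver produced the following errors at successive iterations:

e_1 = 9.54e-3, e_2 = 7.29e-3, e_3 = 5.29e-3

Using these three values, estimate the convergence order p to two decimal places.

p ≈ ln(e_3/e_2) / ln(e_2/e_1)
  = ln(5.29e-3/7.29e-3) / ln(7.29e-3/9.54e-3)
  = ln(0.725652) / ln(0.764151)
  = -0.32068 / -0.26899 ≈ 1.19216

1.19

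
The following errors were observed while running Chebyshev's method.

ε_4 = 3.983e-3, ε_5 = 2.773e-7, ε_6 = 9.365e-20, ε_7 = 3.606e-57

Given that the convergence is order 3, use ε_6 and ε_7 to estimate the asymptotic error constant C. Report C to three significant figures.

C ≈ ε_7 / ε_6^3
  = 3.606e-57 / (9.365e-20)^3
  = 3.606e-57 / 8.21341e-58 ≈ 4.3904

4.39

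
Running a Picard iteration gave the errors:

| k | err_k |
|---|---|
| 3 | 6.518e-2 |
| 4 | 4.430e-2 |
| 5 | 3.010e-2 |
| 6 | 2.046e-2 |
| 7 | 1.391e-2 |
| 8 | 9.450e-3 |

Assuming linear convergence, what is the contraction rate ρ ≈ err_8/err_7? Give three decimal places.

0.679

ρ ≈ err_8/err_7 = 9.450e-3/1.391e-2 = 0.67937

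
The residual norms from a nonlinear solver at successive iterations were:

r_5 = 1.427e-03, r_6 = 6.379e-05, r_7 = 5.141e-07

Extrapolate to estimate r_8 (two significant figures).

First estimate the order: p ≈ ln(r_7/r_6) / ln(r_6/r_5) = ln(5.141e-07/6.379e-05)/ln(6.379e-05/1.427e-03) = ln(0.00805926)/ln(0.0447022) ≈ 1.5513.
Then r_8 ≈ r_7·(r_7/r_6)^p = 5.141e-07·(0.00805926)^1.5513 = 5.141e-07·0.000564983 ≈ 2.905e-10.

2.9e-10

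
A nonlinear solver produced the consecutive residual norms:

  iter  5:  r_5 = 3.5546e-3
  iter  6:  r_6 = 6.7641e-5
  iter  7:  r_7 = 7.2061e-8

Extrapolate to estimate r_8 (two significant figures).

First estimate the order: p ≈ ln(r_7/r_6) / ln(r_6/r_5) = ln(7.2061e-8/6.7641e-5)/ln(6.7641e-5/3.5546e-3) = ln(0.00106534)/ln(0.0190291) ≈ 1.7276.
Then r_8 ≈ r_7·(r_7/r_6)^p = 7.2061e-8·(0.00106534)^1.7276 = 7.2061e-8·7.32299e-06 ≈ 5.277e-13.

5.3e-13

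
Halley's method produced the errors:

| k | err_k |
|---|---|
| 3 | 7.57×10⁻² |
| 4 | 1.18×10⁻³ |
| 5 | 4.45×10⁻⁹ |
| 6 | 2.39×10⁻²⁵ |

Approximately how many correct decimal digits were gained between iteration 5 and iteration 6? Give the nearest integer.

16

Digits gained ≈ log₁₀(err_5/err_6) = log₁₀(4.45×10⁻⁹/2.39×10⁻²⁵) = log₁₀(1.86192e+16) ≈ 16.270.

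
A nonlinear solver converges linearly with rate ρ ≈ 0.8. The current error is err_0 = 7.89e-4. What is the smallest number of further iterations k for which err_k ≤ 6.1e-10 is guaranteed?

After k steps, err_k ≈ 7.89e-4·0.8^k.
Need 0.8^k ≤ 6.1e-10/7.89e-4 = 7.73131e-07.
k ≥ ln(7.73131e-07)/ln(0.8) = -14.0728/-0.22314 = 63.067.
Smallest integer k = 64.

64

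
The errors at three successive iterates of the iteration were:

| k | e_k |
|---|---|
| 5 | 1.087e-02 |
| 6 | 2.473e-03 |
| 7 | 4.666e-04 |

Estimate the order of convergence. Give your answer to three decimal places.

1.126

p ≈ ln(e_7/e_6) / ln(e_6/e_5)
  = ln(4.666e-04/2.473e-03) / ln(2.473e-03/1.087e-02)
  = ln(0.188678) / ln(0.227507)
  = -1.667713 / -1.480574 ≈ 1.126396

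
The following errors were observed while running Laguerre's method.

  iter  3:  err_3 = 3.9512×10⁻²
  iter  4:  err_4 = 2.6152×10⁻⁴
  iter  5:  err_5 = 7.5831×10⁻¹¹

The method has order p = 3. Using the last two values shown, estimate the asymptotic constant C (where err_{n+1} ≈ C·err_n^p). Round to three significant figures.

4.24

C ≈ err_5 / err_4^3
  = 7.5831×10⁻¹¹ / (2.6152×10⁻⁴)^3
  = 7.5831×10⁻¹¹ / 1.78861e-11 ≈ 4.2397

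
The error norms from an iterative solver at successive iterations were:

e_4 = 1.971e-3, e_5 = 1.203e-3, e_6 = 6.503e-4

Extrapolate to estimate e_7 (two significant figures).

3.0e-4

First estimate the order: p ≈ ln(e_6/e_5) / ln(e_5/e_4) = ln(6.503e-4/1.203e-3)/ln(1.203e-3/1.971e-3) = ln(0.540565)/ln(0.61035) ≈ 1.2459.
Then e_7 ≈ e_6·(e_6/e_5)^p = 6.503e-4·(0.540565)^1.2459 = 6.503e-4·0.464681 ≈ 0.0003022.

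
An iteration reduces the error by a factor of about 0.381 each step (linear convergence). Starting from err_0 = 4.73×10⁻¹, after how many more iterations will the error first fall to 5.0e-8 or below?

17

After k steps, err_k ≈ 4.73×10⁻¹·0.381^k.
Need 0.381^k ≤ 5.0e-8/4.73×10⁻¹ = 1.05708e-07.
k ≥ ln(1.05708e-07)/ln(0.381) = -16.0626/-0.96496 = 16.646.
Smallest integer k = 17.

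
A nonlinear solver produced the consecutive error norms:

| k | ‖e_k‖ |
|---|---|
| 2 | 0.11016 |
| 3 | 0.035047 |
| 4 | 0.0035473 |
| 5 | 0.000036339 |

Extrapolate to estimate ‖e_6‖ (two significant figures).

First estimate the order: p ≈ ln(‖e_5‖/‖e_4‖) / ln(‖e_4‖/‖e_3‖) = ln(0.000036339/0.0035473)/ln(0.0035473/0.035047) = ln(0.0102441)/ln(0.101216) ≈ 2.0000.
Then ‖e_6‖ ≈ ‖e_5‖·(‖e_5‖/‖e_4‖)^p = 0.000036339·(0.0102441)^2.0000 = 0.000036339·0.000104942 ≈ 3.813e-09.

3.8e-9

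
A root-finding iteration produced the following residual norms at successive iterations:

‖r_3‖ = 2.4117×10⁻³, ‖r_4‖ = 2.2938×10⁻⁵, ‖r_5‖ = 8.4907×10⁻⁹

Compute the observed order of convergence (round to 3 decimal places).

1.697

p ≈ ln(‖r_5‖/‖r_4‖) / ln(‖r_4‖/‖r_3‖)
  = ln(8.4907×10⁻⁹/2.2938×10⁻⁵) / ln(2.2938×10⁻⁵/2.4117×10⁻³)
  = ln(0.000370159) / ln(0.00951113)
  = -7.901578 / -4.655293 ≈ 1.697332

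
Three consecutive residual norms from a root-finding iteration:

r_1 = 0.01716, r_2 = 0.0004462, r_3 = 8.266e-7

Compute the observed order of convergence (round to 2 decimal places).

1.72

p ≈ ln(r_3/r_2) / ln(r_2/r_1)
  = ln(8.266e-7/0.0004462) / ln(0.0004462/0.01716)
  = ln(0.00185253) / ln(0.0260023)
  = -6.29120 / -3.64957 ≈ 1.72382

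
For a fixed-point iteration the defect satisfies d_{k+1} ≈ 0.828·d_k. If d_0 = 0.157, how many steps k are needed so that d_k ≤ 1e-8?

After k steps, d_k ≈ 0.157·0.828^k.
Need 0.828^k ≤ 1e-8/0.157 = 6.36943e-08.
k ≥ ln(6.36943e-08)/ln(0.828) = -16.5692/-0.18874 = 87.788.
Smallest integer k = 88.

88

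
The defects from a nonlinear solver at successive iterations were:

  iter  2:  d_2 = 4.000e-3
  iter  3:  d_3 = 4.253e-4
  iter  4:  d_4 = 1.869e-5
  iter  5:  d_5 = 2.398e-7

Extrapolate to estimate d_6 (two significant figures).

First estimate the order: p ≈ ln(d_5/d_4) / ln(d_4/d_3) = ln(2.398e-7/1.869e-5)/ln(1.869e-5/4.253e-4) = ln(0.0128304)/ln(0.0439455) ≈ 1.3940.
Then d_6 ≈ d_5·(d_5/d_4)^p = 2.398e-7·(0.0128304)^1.3940 = 2.398e-7·0.00230615 ≈ 5.53e-10.

5.5e-10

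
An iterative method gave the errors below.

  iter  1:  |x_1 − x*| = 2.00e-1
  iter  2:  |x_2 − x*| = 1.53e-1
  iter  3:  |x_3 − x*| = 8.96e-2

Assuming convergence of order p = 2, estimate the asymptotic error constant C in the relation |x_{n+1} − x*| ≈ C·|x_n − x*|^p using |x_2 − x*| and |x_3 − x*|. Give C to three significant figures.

C ≈ |x_3 − x*| / |x_2 − x*|^2
  = 8.96e-2 / (1.53e-1)^2
  = 8.96e-2 / 0.023409 ≈ 3.8276

3.83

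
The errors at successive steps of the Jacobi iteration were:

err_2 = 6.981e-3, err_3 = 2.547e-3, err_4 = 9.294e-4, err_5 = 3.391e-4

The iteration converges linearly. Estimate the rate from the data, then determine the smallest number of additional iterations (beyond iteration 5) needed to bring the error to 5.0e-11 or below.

16

Rate ρ ≈ err_5/err_4 = 3.391e-4/9.294e-4 = 0.3649.
After j more steps, err_{5+j} ≈ 3.391e-4·ρ^j; need ρ^j ≤ 5.0e-11/3.391e-4 = 1.47449e-07.
j ≥ ln(1.47449e-07)/ln(0.3649) = -15.7298/-1.00813 = 15.603.
So 16 more iterations are needed.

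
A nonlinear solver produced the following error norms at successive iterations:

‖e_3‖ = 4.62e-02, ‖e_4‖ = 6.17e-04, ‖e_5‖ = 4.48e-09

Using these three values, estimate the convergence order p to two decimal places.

p ≈ ln(‖e_5‖/‖e_4‖) / ln(‖e_4‖/‖e_3‖)
  = ln(4.48e-09/6.17e-04) / ln(6.17e-04/4.62e-02)
  = ln(7.26094e-06) / ln(0.013355)
  = -11.83300 / -4.31586 ≈ 2.74175

2.74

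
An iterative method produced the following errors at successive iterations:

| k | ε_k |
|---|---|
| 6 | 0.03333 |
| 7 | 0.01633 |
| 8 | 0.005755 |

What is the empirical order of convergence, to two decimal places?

1.46

p ≈ ln(ε_8/ε_7) / ln(ε_7/ε_6)
  = ln(0.005755/0.01633) / ln(0.01633/0.03333)
  = ln(0.352419) / ln(0.489949)
  = -1.04293 / -0.71345 ≈ 1.46181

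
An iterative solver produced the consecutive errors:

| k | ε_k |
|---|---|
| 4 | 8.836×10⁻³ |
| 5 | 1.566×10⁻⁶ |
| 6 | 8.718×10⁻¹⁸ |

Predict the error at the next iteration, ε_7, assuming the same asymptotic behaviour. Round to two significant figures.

1.5e-51

First estimate the order: p ≈ ln(ε_6/ε_5) / ln(ε_5/ε_4) = ln(8.718×10⁻¹⁸/1.566×10⁻⁶)/ln(1.566×10⁻⁶/8.836×10⁻³) = ln(5.56705e-12)/ln(0.00017723) ≈ 3.0000.
Then ε_7 ≈ ε_6·(ε_6/ε_5)^p = 8.718×10⁻¹⁸·(5.56705e-12)^3.0000 = 8.718×10⁻¹⁸·1.72534e-34 ≈ 1.504e-51.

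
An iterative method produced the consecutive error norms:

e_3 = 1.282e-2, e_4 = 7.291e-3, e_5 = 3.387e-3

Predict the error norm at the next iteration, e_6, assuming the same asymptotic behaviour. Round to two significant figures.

1.2e-3

First estimate the order: p ≈ ln(e_5/e_4) / ln(e_4/e_3) = ln(3.387e-3/7.291e-3)/ln(7.291e-3/1.282e-2) = ln(0.464545)/ln(0.568721) ≈ 1.3585.
Then e_6 ≈ e_5·(e_5/e_4)^p = 3.387e-3·(0.464545)^1.3585 = 3.387e-3·0.352905 ≈ 0.001195.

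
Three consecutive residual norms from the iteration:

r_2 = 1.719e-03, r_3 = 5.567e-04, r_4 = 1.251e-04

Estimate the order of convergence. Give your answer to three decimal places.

p ≈ ln(r_4/r_3) / ln(r_3/r_2)
  = ln(1.251e-04/5.567e-04) / ln(5.567e-04/1.719e-03)
  = ln(0.224717) / ln(0.323851)
  = -1.492913 / -1.127472 ≈ 1.324124

1.324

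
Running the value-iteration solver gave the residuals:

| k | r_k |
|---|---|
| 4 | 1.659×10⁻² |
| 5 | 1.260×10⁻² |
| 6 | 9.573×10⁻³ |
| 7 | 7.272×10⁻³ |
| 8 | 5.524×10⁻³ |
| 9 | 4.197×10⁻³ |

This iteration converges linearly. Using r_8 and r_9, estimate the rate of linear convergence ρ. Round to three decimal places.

ρ ≈ r_9/r_8 = 4.197×10⁻³/5.524×10⁻³ = 0.75978

0.760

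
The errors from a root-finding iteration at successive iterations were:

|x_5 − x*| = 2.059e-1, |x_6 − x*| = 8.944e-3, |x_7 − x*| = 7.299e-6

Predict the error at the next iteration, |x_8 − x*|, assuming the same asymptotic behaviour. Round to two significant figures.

7.3e-13

First estimate the order: p ≈ ln(|x_7 − x*|/|x_6 − x*|) / ln(|x_6 − x*|/|x_5 − x*|) = ln(7.299e-6/8.944e-3)/ln(8.944e-3/2.059e-1) = ln(0.000816078)/ln(0.0434386) ≈ 2.2672.
Then |x_8 − x*| ≈ |x_7 − x*|·(|x_7 − x*|/|x_6 − x*|)^p = 7.299e-6·(0.000816078)^2.2672 = 7.299e-6·9.96043e-08 ≈ 7.27e-13.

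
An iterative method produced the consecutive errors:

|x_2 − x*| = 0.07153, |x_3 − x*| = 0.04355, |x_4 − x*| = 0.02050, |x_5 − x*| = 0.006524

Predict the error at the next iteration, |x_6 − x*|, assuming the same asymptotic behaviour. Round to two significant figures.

First estimate the order: p ≈ ln(|x_5 − x*|/|x_4 − x*|) / ln(|x_4 − x*|/|x_3 − x*|) = ln(0.006524/0.02050)/ln(0.02050/0.04355) = ln(0.318244)/ln(0.470723) ≈ 1.5195.
Then |x_6 − x*| ≈ |x_5 − x*|·(|x_5 − x*|/|x_4 − x*|)^p = 0.006524·(0.318244)^1.5195 = 0.006524·0.175568 ≈ 0.001145.

1.1e-3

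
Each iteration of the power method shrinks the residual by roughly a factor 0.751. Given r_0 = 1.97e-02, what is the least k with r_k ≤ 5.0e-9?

After k steps, r_k ≈ 1.97e-02·0.751^k.
Need 0.751^k ≤ 5.0e-9/1.97e-02 = 2.53807e-07.
k ≥ ln(2.53807e-07)/ln(0.751) = -15.1867/-0.28635 = 53.035.
Smallest integer k = 54.

54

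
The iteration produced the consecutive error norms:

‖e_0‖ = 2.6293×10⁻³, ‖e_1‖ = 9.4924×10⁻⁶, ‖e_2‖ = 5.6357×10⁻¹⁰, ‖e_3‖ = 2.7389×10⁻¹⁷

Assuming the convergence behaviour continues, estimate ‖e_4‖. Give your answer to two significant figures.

6.1e-30

First estimate the order: p ≈ ln(‖e_3‖/‖e_2‖) / ln(‖e_2‖/‖e_1‖) = ln(2.7389×10⁻¹⁷/5.6357×10⁻¹⁰)/ln(5.6357×10⁻¹⁰/9.4924×10⁻⁶) = ln(4.85991e-08)/ln(5.93707e-05) ≈ 1.7304.
Then ‖e_4‖ ≈ ‖e_3‖·(‖e_3‖/‖e_2‖)^p = 2.7389×10⁻¹⁷·(4.85991e-08)^1.7304 = 2.7389×10⁻¹⁷·2.2128e-13 ≈ 6.061e-30.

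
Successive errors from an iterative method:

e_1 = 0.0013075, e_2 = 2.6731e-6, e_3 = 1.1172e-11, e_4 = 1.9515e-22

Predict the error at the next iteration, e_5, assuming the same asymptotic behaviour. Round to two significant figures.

6.0e-44

First estimate the order: p ≈ ln(e_4/e_3) / ln(e_3/e_2) = ln(1.9515e-22/1.1172e-11)/ln(1.1172e-11/2.6731e-6) = ln(1.74678e-11)/ln(4.17942e-06) ≈ 2.0000.
Then e_5 ≈ e_4·(e_4/e_3)^p = 1.9515e-22·(1.74678e-11)^2.0000 = 1.9515e-22·3.05124e-22 ≈ 5.954e-44.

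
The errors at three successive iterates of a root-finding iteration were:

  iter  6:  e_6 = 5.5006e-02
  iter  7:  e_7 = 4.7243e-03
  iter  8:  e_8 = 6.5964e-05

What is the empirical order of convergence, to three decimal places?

p ≈ ln(e_8/e_7) / ln(e_7/e_6)
  = ln(6.5964e-05/4.7243e-03) / ln(4.7243e-03/5.5006e-02)
  = ln(0.0139627) / ln(0.085887)
  = -4.271366 / -2.454723 ≈ 1.740060

1.740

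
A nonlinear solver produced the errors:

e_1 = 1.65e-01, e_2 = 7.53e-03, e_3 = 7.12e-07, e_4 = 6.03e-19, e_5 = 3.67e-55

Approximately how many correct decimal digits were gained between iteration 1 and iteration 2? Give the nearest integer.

Digits gained ≈ log₁₀(e_1/e_2) = log₁₀(1.65e-01/7.53e-03) = log₁₀(21.9124) ≈ 1.341.

1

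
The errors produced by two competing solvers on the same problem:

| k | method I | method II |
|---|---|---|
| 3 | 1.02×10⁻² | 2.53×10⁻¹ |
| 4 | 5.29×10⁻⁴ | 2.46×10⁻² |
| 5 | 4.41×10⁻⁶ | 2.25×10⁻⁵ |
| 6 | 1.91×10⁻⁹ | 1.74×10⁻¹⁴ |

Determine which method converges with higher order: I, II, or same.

Method I: p ≈ ln(1.91×10⁻⁹/4.41×10⁻⁶)/ln(4.41×10⁻⁶/5.29×10⁻⁴) ≈ 1.62.
Method II: p ≈ ln(1.74×10⁻¹⁴/2.25×10⁻⁵)/ln(2.25×10⁻⁵/2.46×10⁻²) ≈ 3.00.
Method II has the higher order (≈3.0 vs ≈1.6).

II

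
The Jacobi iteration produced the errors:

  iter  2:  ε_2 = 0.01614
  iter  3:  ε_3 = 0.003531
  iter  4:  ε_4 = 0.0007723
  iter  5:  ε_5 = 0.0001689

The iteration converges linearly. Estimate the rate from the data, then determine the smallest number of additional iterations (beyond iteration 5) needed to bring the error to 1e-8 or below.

7

Rate ρ ≈ ε_5/ε_4 = 0.0001689/0.0007723 = 0.2187.
After j more steps, ε_{5+j} ≈ 0.0001689·ρ^j; need ρ^j ≤ 1e-8/0.0001689 = 5.92066e-05.
j ≥ ln(5.92066e-05)/ln(0.2187) = -9.7345/-1.52005 = 6.404.
So 7 more iterations are needed.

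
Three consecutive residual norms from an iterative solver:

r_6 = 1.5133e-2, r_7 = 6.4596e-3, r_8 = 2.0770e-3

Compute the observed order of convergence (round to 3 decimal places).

p ≈ ln(r_8/r_7) / ln(r_7/r_6)
  = ln(2.0770e-3/6.4596e-3) / ln(6.4596e-3/1.5133e-2)
  = ln(0.321537) / ln(0.426855)
  = -1.134643 / -0.851311 ≈ 1.332818

1.333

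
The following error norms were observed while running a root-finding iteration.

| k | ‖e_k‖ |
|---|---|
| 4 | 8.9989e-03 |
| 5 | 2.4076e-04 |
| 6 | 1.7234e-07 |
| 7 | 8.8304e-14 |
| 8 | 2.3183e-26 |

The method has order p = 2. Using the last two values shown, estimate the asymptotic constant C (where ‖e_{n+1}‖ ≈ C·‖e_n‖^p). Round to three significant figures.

C ≈ ‖e_8‖ / ‖e_7‖^2
  = 2.3183e-26 / (8.8304e-14)^2
  = 2.3183e-26 / 7.7976e-27 ≈ 2.9731

2.97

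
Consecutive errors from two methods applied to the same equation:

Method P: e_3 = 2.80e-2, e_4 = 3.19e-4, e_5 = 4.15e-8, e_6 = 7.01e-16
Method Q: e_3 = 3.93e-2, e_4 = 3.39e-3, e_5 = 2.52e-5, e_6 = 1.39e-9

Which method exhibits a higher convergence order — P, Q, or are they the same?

same

Method P: p ≈ ln(7.01e-16/4.15e-8)/ln(4.15e-8/3.19e-4) ≈ 2.00.
Method Q: p ≈ ln(1.39e-9/2.52e-5)/ln(2.52e-5/3.39e-3) ≈ 2.00.
Both orders ≈ 2.0 — effectively the same.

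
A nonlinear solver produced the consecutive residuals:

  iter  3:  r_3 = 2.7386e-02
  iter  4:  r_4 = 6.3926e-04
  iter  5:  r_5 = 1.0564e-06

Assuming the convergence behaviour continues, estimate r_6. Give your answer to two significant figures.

First estimate the order: p ≈ ln(r_5/r_4) / ln(r_4/r_3) = ln(1.0564e-06/6.3926e-04)/ln(6.3926e-04/2.7386e-02) = ln(0.00165254)/ln(0.0233426) ≈ 1.7047.
Then r_6 ≈ r_5·(r_5/r_4)^p = 1.0564e-06·(0.00165254)^1.7047 = 1.0564e-06·1.81044e-05 ≈ 1.913e-11.

1.9e-11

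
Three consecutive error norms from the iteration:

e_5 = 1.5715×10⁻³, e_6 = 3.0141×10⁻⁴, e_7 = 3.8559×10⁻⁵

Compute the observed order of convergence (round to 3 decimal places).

p ≈ ln(e_7/e_6) / ln(e_6/e_5)
  = ln(3.8559×10⁻⁵/3.0141×10⁻⁴) / ln(3.0141×10⁻⁴/1.5715×10⁻³)
  = ln(0.127929) / ln(0.191798)
  = -2.056280 / -1.651313 ≈ 1.245239

1.245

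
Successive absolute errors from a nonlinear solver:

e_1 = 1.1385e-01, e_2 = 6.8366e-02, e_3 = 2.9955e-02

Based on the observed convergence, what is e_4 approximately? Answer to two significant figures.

7.9e-3

First estimate the order: p ≈ ln(e_3/e_2) / ln(e_2/e_1) = ln(2.9955e-02/6.8366e-02)/ln(6.8366e-02/1.1385e-01) = ln(0.438156)/ln(0.600492) ≈ 1.6180.
Then e_4 ≈ e_3·(e_3/e_2)^p = 2.9955e-02·(0.438156)^1.6180 = 2.9955e-02·0.263121 ≈ 0.007882.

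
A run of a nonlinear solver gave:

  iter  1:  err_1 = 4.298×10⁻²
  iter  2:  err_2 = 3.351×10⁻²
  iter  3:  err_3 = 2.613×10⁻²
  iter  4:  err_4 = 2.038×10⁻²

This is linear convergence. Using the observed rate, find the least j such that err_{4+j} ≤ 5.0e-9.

Rate ρ ≈ err_4/err_3 = 2.038×10⁻²/2.613×10⁻² = 0.7799.
After j more steps, err_{4+j} ≈ 2.038×10⁻²·ρ^j; need ρ^j ≤ 5.0e-9/2.038×10⁻² = 2.45339e-07.
j ≥ ln(2.45339e-07)/ln(0.7799) = -15.2206/-0.24859 = 61.228.
So 62 more iterations are needed.

62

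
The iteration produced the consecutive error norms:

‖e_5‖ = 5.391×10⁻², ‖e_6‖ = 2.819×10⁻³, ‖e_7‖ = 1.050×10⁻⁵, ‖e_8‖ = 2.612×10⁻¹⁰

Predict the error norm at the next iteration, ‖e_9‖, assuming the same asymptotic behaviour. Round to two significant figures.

First estimate the order: p ≈ ln(‖e_8‖/‖e_7‖) / ln(‖e_7‖/‖e_6‖) = ln(2.612×10⁻¹⁰/1.050×10⁻⁵)/ln(1.050×10⁻⁵/2.819×10⁻³) = ln(2.48762e-05)/ln(0.00372473) ≈ 1.8956.
Then ‖e_9‖ ≈ ‖e_8‖·(‖e_8‖/‖e_7‖)^p = 2.612×10⁻¹⁰·(2.48762e-05)^1.8956 = 2.612×10⁻¹⁰·1.87175e-09 ≈ 4.889e-19.

4.9e-19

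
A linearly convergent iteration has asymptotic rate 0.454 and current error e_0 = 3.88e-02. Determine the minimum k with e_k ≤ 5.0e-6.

12

After k steps, e_k ≈ 3.88e-02·0.454^k.
Need 0.454^k ≤ 5.0e-6/3.88e-02 = 0.000128866.
k ≥ ln(0.000128866)/ln(0.454) = -8.9567/-0.78966 = 11.342.
Smallest integer k = 12.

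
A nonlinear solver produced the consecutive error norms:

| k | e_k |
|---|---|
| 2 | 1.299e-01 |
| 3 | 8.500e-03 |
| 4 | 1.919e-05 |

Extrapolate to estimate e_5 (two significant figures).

2.3e-11

First estimate the order: p ≈ ln(e_4/e_3) / ln(e_3/e_2) = ln(1.919e-05/8.500e-03)/ln(8.500e-03/1.299e-01) = ln(0.00225765)/ln(0.0654349) ≈ 2.2347.
Then e_5 ≈ e_4·(e_4/e_3)^p = 1.919e-05·(0.00225765)^2.2347 = 1.919e-05·1.2196e-06 ≈ 2.34e-11.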